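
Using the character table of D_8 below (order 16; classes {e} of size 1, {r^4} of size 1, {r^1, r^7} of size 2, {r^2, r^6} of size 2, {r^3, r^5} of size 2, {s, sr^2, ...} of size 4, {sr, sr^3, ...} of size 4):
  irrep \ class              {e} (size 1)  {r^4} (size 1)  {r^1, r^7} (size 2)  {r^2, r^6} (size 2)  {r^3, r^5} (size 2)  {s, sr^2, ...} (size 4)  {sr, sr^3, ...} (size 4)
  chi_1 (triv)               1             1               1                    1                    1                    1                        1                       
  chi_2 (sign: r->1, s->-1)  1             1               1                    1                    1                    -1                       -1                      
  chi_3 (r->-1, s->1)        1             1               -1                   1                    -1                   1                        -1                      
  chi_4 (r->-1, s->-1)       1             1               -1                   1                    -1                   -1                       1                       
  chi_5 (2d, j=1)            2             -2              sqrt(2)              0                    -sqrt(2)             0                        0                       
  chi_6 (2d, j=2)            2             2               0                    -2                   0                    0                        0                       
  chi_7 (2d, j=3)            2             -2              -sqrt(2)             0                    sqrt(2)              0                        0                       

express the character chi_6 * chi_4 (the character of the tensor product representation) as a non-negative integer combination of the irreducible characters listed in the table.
chi_6 tensor chi_4 = chi_6 (all other irreducibles have multiplicity 0).

Details: The character of a tensor product is the pointwise product (chi_6 * chi_4)(C) = chi_6(C) * chi_4(C):
  {e}: (2)*(1), {r^4}: (2)*(1), {r^1, r^7}: (0)*(-1), {r^2, r^6}: (-2)*(1), {r^3, r^5}: (0)*(-1), {s, sr^2, ...}: (0)*(-1), {sr, sr^3, ...}: (0)*(1)
so (chi_6 * chi_4) takes values
  {e} -> 2, {r^4} -> 2, {r^1, r^7} -> 0, {r^2, r^6} -> -2, {r^3, r^5} -> 0, {s, sr^2, ...} -> 0, {sr, sr^3, ...} -> 0.
Now take the inner product of this character with each irreducible chi from the table, <chi_6*chi_4, chi> = (1/16) sum_C |C| (chi_6*chi_4)(C) conj(chi(C)):
  <chi_6*chi_4, chi_1> = (1/16)[1*(2)*conj(1) + 1*(2)*conj(1) + 2*(0)*conj(1) + 2*(-2)*conj(1) + 2*(0)*conj(1) + 4*(0)*conj(1) + 4*(0)*conj(1)]
      = (1/16)[(2) + (2) + (0) + (-4) + (0) + (0) + (0)] = 0/16 = 0
  <chi_6*chi_4, chi_2> = (1/16)[1*(2)*conj(1) + 1*(2)*conj(1) + 2*(0)*conj(1) + 2*(-2)*conj(1) + 2*(0)*conj(1) + 4*(0)*conj(-1) + 4*(0)*conj(-1)]
      = (1/16)[(2) + (2) + (0) + (-4) + (0) + (0) + (0)] = 0/16 = 0
  <chi_6*chi_4, chi_3> = (1/16)[1*(2)*conj(1) + 1*(2)*conj(1) + 2*(0)*conj(-1) + 2*(-2)*conj(1) + 2*(0)*conj(-1) + 4*(0)*conj(1) + 4*(0)*conj(-1)]
      = (1/16)[(2) + (2) + (0) + (-4) + (0) + (0) + (0)] = 0/16 = 0
  <chi_6*chi_4, chi_4> = (1/16)[1*(2)*conj(1) + 1*(2)*conj(1) + 2*(0)*conj(-1) + 2*(-2)*conj(1) + 2*(0)*conj(-1) + 4*(0)*conj(-1) + 4*(0)*conj(1)]
      = (1/16)[(2) + (2) + (0) + (-4) + (0) + (0) + (0)] = 0/16 = 0
  <chi_6*chi_4, chi_5> = (1/16)[1*(2)*conj(2) + 1*(2)*conj(-2) + 2*(0)*conj(sqrt(2)) + 2*(-2)*conj(0) + 2*(0)*conj(-sqrt(2)) + 4*(0)*conj(0) + 4*(0)*conj(0)]
      = (1/16)[(4) + (-4) + (0) + (0) + (0) + (0) + (0)] = 0/16 = 0
  <chi_6*chi_4, chi_6> = (1/16)[1*(2)*conj(2) + 1*(2)*conj(2) + 2*(0)*conj(0) + 2*(-2)*conj(-2) + 2*(0)*conj(0) + 4*(0)*conj(0) + 4*(0)*conj(0)]
      = (1/16)[(4) + (4) + (0) + (8) + (0) + (0) + (0)] = 16/16 = 1
  <chi_6*chi_4, chi_7> = (1/16)[1*(2)*conj(2) + 1*(2)*conj(-2) + 2*(0)*conj(-sqrt(2)) + 2*(-2)*conj(0) + 2*(0)*conj(sqrt(2)) + 4*(0)*conj(0) + 4*(0)*conj(0)]
      = (1/16)[(4) + (-4) + (0) + (0) + (0) + (0) + (0)] = 0/16 = 0
Hence the multiplicities are chi_6: 1. Dimension check: dim(chi_6)*dim(chi_4) = 2*1 = 2 and sum (mult * dim) = 1*2 = 2.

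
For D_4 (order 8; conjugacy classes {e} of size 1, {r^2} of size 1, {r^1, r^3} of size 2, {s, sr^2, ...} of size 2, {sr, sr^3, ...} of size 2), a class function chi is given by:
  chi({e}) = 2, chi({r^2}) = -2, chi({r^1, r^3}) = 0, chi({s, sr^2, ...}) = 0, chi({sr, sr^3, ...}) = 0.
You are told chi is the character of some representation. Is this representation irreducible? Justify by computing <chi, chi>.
Irreducible: <chi, chi> = 1.

Justification: <chi, chi> = (1/|G|) sum_C |C| * |chi(C)|^2 = (1/8)[1*|2|^2 + 1*|-2|^2 + 2*|0|^2 + 2*|0|^2 + 2*|0|^2]
  = (1/8)[(4) + (4) + (0) + (0) + (0)] = 8/8 = 1.
A character is irreducible iff <chi, chi> = 1, so this representation is irreducible.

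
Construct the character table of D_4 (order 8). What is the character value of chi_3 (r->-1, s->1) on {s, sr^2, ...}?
Conjugacy classes: {e} of size 1, {r^2} of size 1, {r^1, r^3} of size 2, {s, sr^2, ...} of size 2, {sr, sr^3, ...} of size 2.
Character table:
  irrep \ class              {e} (size 1)  {r^2} (size 1)  {r^1, r^3} (size 2)  {s, sr^2, ...} (size 2)  {sr, sr^3, ...} (size 2)
  chi_1 (triv)               1             1               1                    1                        1                       
  chi_2 (sign: r->1, s->-1)  1             1               1                    -1                       -1                      
  chi_3 (r->-1, s->1)        1             1               -1                   1                        -1                      
  chi_4 (r->-1, s->-1)       1             1               -1                   -1                       1                       
  chi_5 (2d, j=1)            2             -2              0                    0                        0                       

Spot check: chi_3 (r->-1, s->1) on {s, sr^2, ...} = 1.

Working: D_4 has order 2*4 = 8 with 5 conjugacy classes, hence 5 irreducibles. Sum of squared dims 1 + 1 + 1 + 1 + 4 = 8 = |G|. Linear characters come from the abelianisation; the 2-dimensional irreps have character r^k -> 2*cos(2*pi*j*k/4), reflections -> 0.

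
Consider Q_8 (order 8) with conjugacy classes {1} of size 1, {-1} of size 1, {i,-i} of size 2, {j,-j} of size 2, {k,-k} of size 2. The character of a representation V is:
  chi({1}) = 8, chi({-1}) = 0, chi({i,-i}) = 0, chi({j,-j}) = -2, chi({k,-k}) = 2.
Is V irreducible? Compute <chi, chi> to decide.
Not irreducible (reducible): <chi, chi> = 10 > 1.

Proof sketch: <chi, chi> = (1/|G|) sum_C |C| * |chi(C)|^2 = (1/8)[1*|8|^2 + 1*|0|^2 + 2*|0|^2 + 2*|-2|^2 + 2*|2|^2]
  = (1/8)[(64) + (0) + (0) + (8) + (8)] = 80/8 = 10.
A character is irreducible iff <chi, chi> = 1, so this representation is reducible.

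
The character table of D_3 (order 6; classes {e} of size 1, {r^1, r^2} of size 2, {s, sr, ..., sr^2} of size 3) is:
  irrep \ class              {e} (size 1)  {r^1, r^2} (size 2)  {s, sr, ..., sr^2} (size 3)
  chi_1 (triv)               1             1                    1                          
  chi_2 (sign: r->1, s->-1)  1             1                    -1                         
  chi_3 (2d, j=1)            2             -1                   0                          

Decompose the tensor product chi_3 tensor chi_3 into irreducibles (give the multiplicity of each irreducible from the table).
chi_3 tensor chi_3 = chi_1 + chi_2 + chi_3 (all other irreducibles have multiplicity 0).

Argument: The character of a tensor product is the pointwise product (chi_3 * chi_3)(C) = chi_3(C) * chi_3(C):
  {e}: (2)*(2), {r^1, r^2}: (-1)*(-1), {s, sr, ..., sr^2}: (0)*(0)
so (chi_3 * chi_3) takes values
  {e} -> 4, {r^1, r^2} -> 1, {s, sr, ..., sr^2} -> 0.
Now take the inner product of this character with each irreducible chi from the table, <chi_3*chi_3, chi> = (1/6) sum_C |C| (chi_3*chi_3)(C) conj(chi(C)):
  <chi_3*chi_3, chi_1> = (1/6)[1*(4)*conj(1) + 2*(1)*conj(1) + 3*(0)*conj(1)]
      = (1/6)[(4) + (2) + (0)] = 6/6 = 1
  <chi_3*chi_3, chi_2> = (1/6)[1*(4)*conj(1) + 2*(1)*conj(1) + 3*(0)*conj(-1)]
      = (1/6)[(4) + (2) + (0)] = 6/6 = 1
  <chi_3*chi_3, chi_3> = (1/6)[1*(4)*conj(2) + 2*(1)*conj(-1) + 3*(0)*conj(0)]
      = (1/6)[(8) + (-2) + (0)] = 6/6 = 1
Hence the multiplicities are chi_1: 1, chi_2: 1, chi_3: 1. Dimension check: dim(chi_3)*dim(chi_3) = 2*2 = 4 and sum (mult * dim) = 1*1 + 1*1 + 1*2 = 4.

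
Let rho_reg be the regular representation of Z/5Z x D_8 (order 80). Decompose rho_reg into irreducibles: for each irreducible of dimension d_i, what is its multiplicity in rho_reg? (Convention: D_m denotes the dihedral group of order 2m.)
Each irreducible V_i of dimension d_i appears with multiplicity d_i, i.e. rho_reg = (direct sum over all irreducibles V_i) d_i V_i. The irreducible dimensions for Z/5Z x D_8 are 1, 1, 1, 1, 1, 1, 1, 1, 1, 1, 1, 1, 1, 1, 1, 1, 1, 1, 1, 1, 2, 2, 2, 2, 2, 2, 2, 2, 2, 2, 2, 2, 2, 2, 2: 20 irreducibles of dimension 1, each with multiplicity 1; 15 irreducibles of dimension 2, each with multiplicity 2. Total dimension 20*1*1 + 15*2*2 = 80 = |G|.

Details: General theorem: in the regular representation of a finite group G, each irreducible appears with multiplicity equal to its dimension. Check: dim(rho_reg) = sum d_i^2 = 1 + 1 + 1 + 1 + 1 + 1 + 1 + 1 + 1 + 1 + 1 + 1 + 1 + 1 + 1 + 1 + 1 + 1 + 1 + 1 + 4 + 4 + 4 + 4 + 4 + 4 + 4 + 4 + 4 + 4 + 4 + 4 + 4 + 4 + 4 = 80 = |G|.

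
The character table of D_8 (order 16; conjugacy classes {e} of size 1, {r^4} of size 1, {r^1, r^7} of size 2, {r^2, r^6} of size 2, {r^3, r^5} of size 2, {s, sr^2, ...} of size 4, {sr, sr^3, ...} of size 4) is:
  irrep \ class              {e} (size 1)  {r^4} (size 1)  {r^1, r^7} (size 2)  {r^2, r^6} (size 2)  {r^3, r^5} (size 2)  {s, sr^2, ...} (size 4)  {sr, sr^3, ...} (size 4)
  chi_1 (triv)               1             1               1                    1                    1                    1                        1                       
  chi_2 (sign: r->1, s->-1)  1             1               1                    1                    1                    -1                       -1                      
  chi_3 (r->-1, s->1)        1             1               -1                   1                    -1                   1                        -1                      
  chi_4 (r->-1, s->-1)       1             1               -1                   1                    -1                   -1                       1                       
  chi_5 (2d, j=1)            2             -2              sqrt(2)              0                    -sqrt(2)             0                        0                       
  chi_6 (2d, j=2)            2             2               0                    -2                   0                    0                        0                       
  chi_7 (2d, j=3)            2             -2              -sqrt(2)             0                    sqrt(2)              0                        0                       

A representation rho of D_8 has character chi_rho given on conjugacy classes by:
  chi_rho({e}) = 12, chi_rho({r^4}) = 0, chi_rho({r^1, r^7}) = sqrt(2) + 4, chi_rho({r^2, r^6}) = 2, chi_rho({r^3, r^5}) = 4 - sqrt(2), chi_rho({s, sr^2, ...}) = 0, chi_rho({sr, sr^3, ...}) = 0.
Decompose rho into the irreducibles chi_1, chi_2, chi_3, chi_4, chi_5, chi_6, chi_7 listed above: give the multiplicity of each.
Multiplicities: chi_1: 2, chi_2: 2, chi_3: 0, chi_4: 0, chi_5: 2, chi_6: 1, chi_7: 1.

Explanation: Use <chi_rho, chi> = (1/|G|) sum_C |C| * chi_rho(C) * conj(chi(C)) with |G| = 16 for each irreducible chi in the table:
  <chi_rho, chi_1> = (1/16)[1*(12)*conj(1) + 1*(0)*conj(1) + 2*(sqrt(2) + 4)*conj(1) + 2*(2)*conj(1) + 2*(4 - sqrt(2))*conj(1) + 4*(0)*conj(1) + 4*(0)*conj(1)]
      = (1/16)[(12) + (0) + (2*sqrt(2) + 8) + (4) + (8 - 2*sqrt(2)) + (0) + (0)] = 32/16 = 2
  <chi_rho, chi_2> = (1/16)[1*(12)*conj(1) + 1*(0)*conj(1) + 2*(sqrt(2) + 4)*conj(1) + 2*(2)*conj(1) + 2*(4 - sqrt(2))*conj(1) + 4*(0)*conj(-1) + 4*(0)*conj(-1)]
      = (1/16)[(12) + (0) + (2*sqrt(2) + 8) + (4) + (8 - 2*sqrt(2)) + (0) + (0)] = 32/16 = 2
  <chi_rho, chi_3> = (1/16)[1*(12)*conj(1) + 1*(0)*conj(1) + 2*(sqrt(2) + 4)*conj(-1) + 2*(2)*conj(1) + 2*(4 - sqrt(2))*conj(-1) + 4*(0)*conj(1) + 4*(0)*conj(-1)]
      = (1/16)[(12) + (0) + (-8 - 2*sqrt(2)) + (4) + (-8 + 2*sqrt(2)) + (0) + (0)] = 0/16 = 0
  <chi_rho, chi_4> = (1/16)[1*(12)*conj(1) + 1*(0)*conj(1) + 2*(sqrt(2) + 4)*conj(-1) + 2*(2)*conj(1) + 2*(4 - sqrt(2))*conj(-1) + 4*(0)*conj(-1) + 4*(0)*conj(1)]
      = (1/16)[(12) + (0) + (-8 - 2*sqrt(2)) + (4) + (-8 + 2*sqrt(2)) + (0) + (0)] = 0/16 = 0
  <chi_rho, chi_5> = (1/16)[1*(12)*conj(2) + 1*(0)*conj(-2) + 2*(sqrt(2) + 4)*conj(sqrt(2)) + 2*(2)*conj(0) + 2*(4 - sqrt(2))*conj(-sqrt(2)) + 4*(0)*conj(0) + 4*(0)*conj(0)]
      = (1/16)[(24) + (0) + (4 + 8*sqrt(2)) + (0) + (4 - 8*sqrt(2)) + (0) + (0)] = 32/16 = 2
  <chi_rho, chi_6> = (1/16)[1*(12)*conj(2) + 1*(0)*conj(2) + 2*(sqrt(2) + 4)*conj(0) + 2*(2)*conj(-2) + 2*(4 - sqrt(2))*conj(0) + 4*(0)*conj(0) + 4*(0)*conj(0)]
      = (1/16)[(24) + (0) + (0) + (-8) + (0) + (0) + (0)] = 16/16 = 1
  <chi_rho, chi_7> = (1/16)[1*(12)*conj(2) + 1*(0)*conj(-2) + 2*(sqrt(2) + 4)*conj(-sqrt(2)) + 2*(2)*conj(0) + 2*(4 - sqrt(2))*conj(sqrt(2)) + 4*(0)*conj(0) + 4*(0)*conj(0)]
      = (1/16)[(24) + (0) + (-8*sqrt(2) - 4) + (0) + (-4 + 8*sqrt(2)) + (0) + (0)] = 16/16 = 1
Dimension check: dim(rho) = sum (mult * dim) = 2*1 + 2*1 + 0*1 + 0*1 + 2*2 + 1*2 + 1*2 = 12 = chi_rho(e) = 12.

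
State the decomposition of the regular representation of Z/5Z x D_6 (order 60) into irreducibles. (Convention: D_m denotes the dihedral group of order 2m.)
Each irreducible V_i of dimension d_i appears with multiplicity d_i, i.e. rho_reg = (direct sum over all irreducibles V_i) d_i V_i. The irreducible dimensions for Z/5Z x D_6 are 1, 1, 1, 1, 1, 1, 1, 1, 1, 1, 1, 1, 1, 1, 1, 1, 1, 1, 1, 1, 2, 2, 2, 2, 2, 2, 2, 2, 2, 2: 20 irreducibles of dimension 1, each with multiplicity 1; 10 irreducibles of dimension 2, each with multiplicity 2. Total dimension 20*1*1 + 10*2*2 = 60 = |G|.

Details: General theorem: in the regular representation of a finite group G, each irreducible appears with multiplicity equal to its dimension. Check: dim(rho_reg) = sum d_i^2 = 1 + 1 + 1 + 1 + 1 + 1 + 1 + 1 + 1 + 1 + 1 + 1 + 1 + 1 + 1 + 1 + 1 + 1 + 1 + 1 + 4 + 4 + 4 + 4 + 4 + 4 + 4 + 4 + 4 + 4 = 60 = |G|.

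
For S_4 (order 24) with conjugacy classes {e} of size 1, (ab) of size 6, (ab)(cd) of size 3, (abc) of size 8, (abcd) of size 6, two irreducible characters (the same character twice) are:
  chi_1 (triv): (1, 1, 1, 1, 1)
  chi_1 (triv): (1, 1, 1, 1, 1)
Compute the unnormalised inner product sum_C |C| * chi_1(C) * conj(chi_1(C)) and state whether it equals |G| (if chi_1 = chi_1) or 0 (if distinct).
Sum = 24 = |G| = 24; so <chi_1, chi_1> = 1 (norm-1 confirms irreducibility).

Working: Compute term by term over conjugacy classes (|C| * chi_1(C) * conj(chi_1(C))):
  1*(1)*conj(1) + 6*(1)*conj(1) + 3*(1)*conj(1) + 8*(1)*conj(1) + 6*(1)*conj(1)
  = (1) + (6) + (3) + (8) + (6)
  = 24.
Dividing by |G| = 24 gives 24/24 = 1, matching the row-orthogonality relation <chi_1, chi_1> = [chi_1 = chi_1].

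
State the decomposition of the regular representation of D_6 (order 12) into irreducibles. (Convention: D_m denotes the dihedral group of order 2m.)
Each irreducible V_i of dimension d_i appears with multiplicity d_i, i.e. rho_reg = (direct sum over all irreducibles V_i) d_i V_i. The irreducible dimensions for D_6 are 1, 1, 1, 1, 2, 2: 4 irreducibles of dimension 1, each with multiplicity 1; 2 irreducibles of dimension 2, each with multiplicity 2. Total dimension 4*1*1 + 2*2*2 = 12 = |G|.

Solution. General theorem: in the regular representation of a finite group G, each irreducible appears with multiplicity equal to its dimension. Check: dim(rho_reg) = sum d_i^2 = 1 + 1 + 1 + 1 + 4 + 4 = 12 = |G|.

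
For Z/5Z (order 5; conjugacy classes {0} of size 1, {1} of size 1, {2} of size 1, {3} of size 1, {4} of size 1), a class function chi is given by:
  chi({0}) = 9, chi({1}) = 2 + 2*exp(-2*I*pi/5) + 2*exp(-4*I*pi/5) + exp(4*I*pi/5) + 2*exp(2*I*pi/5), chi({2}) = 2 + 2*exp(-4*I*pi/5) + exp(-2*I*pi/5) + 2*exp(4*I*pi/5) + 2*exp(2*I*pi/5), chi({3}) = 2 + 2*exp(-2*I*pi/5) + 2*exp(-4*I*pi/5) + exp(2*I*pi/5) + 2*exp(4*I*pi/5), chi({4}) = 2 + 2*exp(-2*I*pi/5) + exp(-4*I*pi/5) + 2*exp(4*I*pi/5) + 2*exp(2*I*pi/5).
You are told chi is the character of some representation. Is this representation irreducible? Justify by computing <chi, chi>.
Not irreducible (reducible): <chi, chi> = 17 > 1.

Justification: <chi, chi> = (1/|G|) sum_C |C| * |chi(C)|^2 = (1/5)[1*|9|^2 + 1*|2 + 2*exp(-2*I*pi/5) + 2*exp(-4*I*pi/5) + exp(4*I*pi/5) + 2*exp(2*I*pi/5)|^2 + 1*|2 + 2*exp(-4*I*pi/5) + exp(-2*I*pi/5) + 2*exp(4*I*pi/5) + 2*exp(2*I*pi/5)|^2 + 1*|2 + 2*exp(-2*I*pi/5) + 2*exp(-4*I*pi/5) + exp(2*I*pi/5) + 2*exp(4*I*pi/5)|^2 + 1*|2 + 2*exp(-2*I*pi/5) + exp(-4*I*pi/5) + 2*exp(4*I*pi/5) + 2*exp(2*I*pi/5)|^2]
  = (1/5)[(81) + (1) + (1) + (1) + (1)] = 85/5 = 17.
(Exp terms are combined using exp(i*s)*conj(exp(i*t)) = exp(i*(s-t)), and sums of them are collapsed using the identity that for every m > 1 the m distinct m-th roots of unity sum to 0, e.g. 1 + exp(2*I*pi/3) + exp(-2*I*pi/3) = 0.)
A character is irreducible iff <chi, chi> = 1, so this representation is reducible.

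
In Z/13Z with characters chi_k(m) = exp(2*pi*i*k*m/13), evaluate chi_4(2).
chi_4(2) = zeta_13^8 = exp(-10*I*pi/13)

Explanation: chi_4(2) = zeta_13^(4*2) = zeta_13^8. Since zeta_13^13 = 1, this equals zeta_13^8 = exp(2*pi*i*8/13) = exp(-10*I*pi/13).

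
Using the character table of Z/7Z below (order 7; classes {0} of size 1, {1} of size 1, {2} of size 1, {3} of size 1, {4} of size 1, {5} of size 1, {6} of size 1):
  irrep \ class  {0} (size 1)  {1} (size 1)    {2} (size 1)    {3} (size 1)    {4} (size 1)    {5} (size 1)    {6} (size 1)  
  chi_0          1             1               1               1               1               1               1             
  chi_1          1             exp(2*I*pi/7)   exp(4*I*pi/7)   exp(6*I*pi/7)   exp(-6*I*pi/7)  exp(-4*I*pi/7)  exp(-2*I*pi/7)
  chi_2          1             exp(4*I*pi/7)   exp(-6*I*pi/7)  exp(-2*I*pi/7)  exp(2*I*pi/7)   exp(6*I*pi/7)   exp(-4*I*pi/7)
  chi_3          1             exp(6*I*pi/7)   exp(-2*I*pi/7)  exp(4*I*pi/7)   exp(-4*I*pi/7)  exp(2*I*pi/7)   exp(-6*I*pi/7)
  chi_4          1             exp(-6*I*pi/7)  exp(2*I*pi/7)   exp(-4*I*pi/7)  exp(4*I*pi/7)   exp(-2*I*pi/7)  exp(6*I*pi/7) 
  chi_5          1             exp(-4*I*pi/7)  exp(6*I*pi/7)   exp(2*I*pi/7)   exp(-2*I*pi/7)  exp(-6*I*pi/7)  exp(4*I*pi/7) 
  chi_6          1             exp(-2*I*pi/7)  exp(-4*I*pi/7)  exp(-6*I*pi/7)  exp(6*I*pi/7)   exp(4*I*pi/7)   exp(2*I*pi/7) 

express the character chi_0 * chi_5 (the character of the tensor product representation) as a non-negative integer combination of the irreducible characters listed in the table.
chi_0 tensor chi_5 = chi_5 (all other irreducibles have multiplicity 0).

Reasoning: The character of a tensor product is the pointwise product (chi_0 * chi_5)(C) = chi_0(C) * chi_5(C):
  {0}: (1)*(1), {1}: (1)*(exp(-4*I*pi/7)), {2}: (1)*(exp(6*I*pi/7)), {3}: (1)*(exp(2*I*pi/7)), {4}: (1)*(exp(-2*I*pi/7)), {5}: (1)*(exp(-6*I*pi/7)), {6}: (1)*(exp(4*I*pi/7))
so (chi_0 * chi_5) takes values
  {0} -> 1, {1} -> exp(-4*I*pi/7), {2} -> exp(6*I*pi/7), {3} -> exp(2*I*pi/7), {4} -> exp(-2*I*pi/7), {5} -> exp(-6*I*pi/7), {6} -> exp(4*I*pi/7).
Now take the inner product of this character with each irreducible chi from the table, <chi_0*chi_5, chi> = (1/7) sum_C |C| (chi_0*chi_5)(C) conj(chi(C)):
  <chi_0*chi_5, chi_0> = (1/7)[1*(1)*conj(1) + 1*(exp(-4*I*pi/7))*conj(1) + 1*(exp(6*I*pi/7))*conj(1) + 1*(exp(2*I*pi/7))*conj(1) + 1*(exp(-2*I*pi/7))*conj(1) + 1*(exp(-6*I*pi/7))*conj(1) + 1*(exp(4*I*pi/7))*conj(1)]
      = (1/7)[(1) + (exp(-4*I*pi/7)) + (exp(6*I*pi/7)) + (exp(2*I*pi/7)) + (exp(-2*I*pi/7)) + (exp(-6*I*pi/7)) + (exp(4*I*pi/7))] = 0/7 = 0
  <chi_0*chi_5, chi_1> = (1/7)[1*(1)*conj(1) + 1*(exp(-4*I*pi/7))*conj(exp(2*I*pi/7)) + 1*(exp(6*I*pi/7))*conj(exp(4*I*pi/7)) + 1*(exp(2*I*pi/7))*conj(exp(6*I*pi/7)) + 1*(exp(-2*I*pi/7))*conj(exp(-6*I*pi/7)) + 1*(exp(-6*I*pi/7))*conj(exp(-4*I*pi/7)) + 1*(exp(4*I*pi/7))*conj(exp(-2*I*pi/7))]
      = (1/7)[(1) + (exp(-6*I*pi/7)) + (exp(2*I*pi/7)) + (exp(-4*I*pi/7)) + (exp(4*I*pi/7)) + (exp(-2*I*pi/7)) + (exp(6*I*pi/7))] = 0/7 = 0
  <chi_0*chi_5, chi_2> = (1/7)[1*(1)*conj(1) + 1*(exp(-4*I*pi/7))*conj(exp(4*I*pi/7)) + 1*(exp(6*I*pi/7))*conj(exp(-6*I*pi/7)) + 1*(exp(2*I*pi/7))*conj(exp(-2*I*pi/7)) + 1*(exp(-2*I*pi/7))*conj(exp(2*I*pi/7)) + 1*(exp(-6*I*pi/7))*conj(exp(6*I*pi/7)) + 1*(exp(4*I*pi/7))*conj(exp(-4*I*pi/7))]
      = (1/7)[(1) + (exp(6*I*pi/7)) + (exp(-2*I*pi/7)) + (exp(4*I*pi/7)) + (exp(-4*I*pi/7)) + (exp(2*I*pi/7)) + (exp(-6*I*pi/7))] = 0/7 = 0
  <chi_0*chi_5, chi_3> = (1/7)[1*(1)*conj(1) + 1*(exp(-4*I*pi/7))*conj(exp(6*I*pi/7)) + 1*(exp(6*I*pi/7))*conj(exp(-2*I*pi/7)) + 1*(exp(2*I*pi/7))*conj(exp(4*I*pi/7)) + 1*(exp(-2*I*pi/7))*conj(exp(-4*I*pi/7)) + 1*(exp(-6*I*pi/7))*conj(exp(2*I*pi/7)) + 1*(exp(4*I*pi/7))*conj(exp(-6*I*pi/7))]
      = (1/7)[(1) + (exp(4*I*pi/7)) + (exp(-6*I*pi/7)) + (exp(-2*I*pi/7)) + (exp(2*I*pi/7)) + (exp(6*I*pi/7)) + (exp(-4*I*pi/7))] = 0/7 = 0
  <chi_0*chi_5, chi_4> = (1/7)[1*(1)*conj(1) + 1*(exp(-4*I*pi/7))*conj(exp(-6*I*pi/7)) + 1*(exp(6*I*pi/7))*conj(exp(2*I*pi/7)) + 1*(exp(2*I*pi/7))*conj(exp(-4*I*pi/7)) + 1*(exp(-2*I*pi/7))*conj(exp(4*I*pi/7)) + 1*(exp(-6*I*pi/7))*conj(exp(-2*I*pi/7)) + 1*(exp(4*I*pi/7))*conj(exp(6*I*pi/7))]
      = (1/7)[(1) + (exp(2*I*pi/7)) + (exp(4*I*pi/7)) + (exp(6*I*pi/7)) + (exp(-6*I*pi/7)) + (exp(-4*I*pi/7)) + (exp(-2*I*pi/7))] = 0/7 = 0
  <chi_0*chi_5, chi_5> = (1/7)[1*(1)*conj(1) + 1*(exp(-4*I*pi/7))*conj(exp(-4*I*pi/7)) + 1*(exp(6*I*pi/7))*conj(exp(6*I*pi/7)) + 1*(exp(2*I*pi/7))*conj(exp(2*I*pi/7)) + 1*(exp(-2*I*pi/7))*conj(exp(-2*I*pi/7)) + 1*(exp(-6*I*pi/7))*conj(exp(-6*I*pi/7)) + 1*(exp(4*I*pi/7))*conj(exp(4*I*pi/7))]
      = (1/7)[(1) + (1) + (1) + (1) + (1) + (1) + (1)] = 7/7 = 1
  <chi_0*chi_5, chi_6> = (1/7)[1*(1)*conj(1) + 1*(exp(-4*I*pi/7))*conj(exp(-2*I*pi/7)) + 1*(exp(6*I*pi/7))*conj(exp(-4*I*pi/7)) + 1*(exp(2*I*pi/7))*conj(exp(-6*I*pi/7)) + 1*(exp(-2*I*pi/7))*conj(exp(6*I*pi/7)) + 1*(exp(-6*I*pi/7))*conj(exp(4*I*pi/7)) + 1*(exp(4*I*pi/7))*conj(exp(2*I*pi/7))]
      = (1/7)[(1) + (exp(-2*I*pi/7)) + (exp(-4*I*pi/7)) + (exp(-6*I*pi/7)) + (exp(6*I*pi/7)) + (exp(4*I*pi/7)) + (exp(2*I*pi/7))] = 0/7 = 0
(Exp terms are combined using exp(i*s)*conj(exp(i*t)) = exp(i*(s-t)), and sums of them are collapsed using the identity that for every m > 1 the m distinct m-th roots of unity sum to 0, e.g. 1 + exp(2*I*pi/3) + exp(-2*I*pi/3) = 0.)
Hence the multiplicities are chi_5: 1. Dimension check: dim(chi_0)*dim(chi_5) = 1*1 = 1 and sum (mult * dim) = 1*1 = 1.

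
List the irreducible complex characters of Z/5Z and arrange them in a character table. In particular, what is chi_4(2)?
Character table of Z/5Z (irreps indexed chi_0,...,chi_4 with chi_k(m) = zeta_5^(k*m), zeta_5 = exp(2*pi*i/5)):
  irrep \ class  {0} (size 1)  {1} (size 1)    {2} (size 1)    {3} (size 1)    {4} (size 1)  
  chi_0          1             1               1               1               1             
  chi_1          1             exp(2*I*pi/5)   exp(4*I*pi/5)   exp(-4*I*pi/5)  exp(-2*I*pi/5)
  chi_2          1             exp(4*I*pi/5)   exp(-2*I*pi/5)  exp(2*I*pi/5)   exp(-4*I*pi/5)
  chi_3          1             exp(-4*I*pi/5)  exp(2*I*pi/5)   exp(-2*I*pi/5)  exp(4*I*pi/5) 
  chi_4          1             exp(-2*I*pi/5)  exp(-4*I*pi/5)  exp(4*I*pi/5)   exp(2*I*pi/5) 

Spot check: chi_4(2) = zeta_5^(4*2) = zeta_5^8 = exp(-4*I*pi/5).

Solution. Z/5Z is abelian, so all 5 irreducible complex representations are 1-dimensional. They are given by chi_k(m) = zeta_5^(k*m) for k = 0,...,4. Row orthogonality: sum_m chi_k(m) conj(chi_l(m)) = 5 * [k = l].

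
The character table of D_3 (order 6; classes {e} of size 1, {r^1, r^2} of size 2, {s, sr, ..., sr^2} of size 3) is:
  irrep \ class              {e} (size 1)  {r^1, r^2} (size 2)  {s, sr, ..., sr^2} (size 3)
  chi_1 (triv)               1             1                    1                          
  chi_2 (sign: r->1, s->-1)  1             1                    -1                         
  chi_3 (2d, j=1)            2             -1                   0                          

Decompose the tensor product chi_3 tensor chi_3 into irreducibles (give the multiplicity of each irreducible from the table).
chi_3 tensor chi_3 = chi_1 + chi_2 + chi_3 (all other irreducibles have multiplicity 0).

Argument: The character of a tensor product is the pointwise product (chi_3 * chi_3)(C) = chi_3(C) * chi_3(C):
  {e}: (2)*(2), {r^1, r^2}: (-1)*(-1), {s, sr, ..., sr^2}: (0)*(0)
so (chi_3 * chi_3) takes values
  {e} -> 4, {r^1, r^2} -> 1, {s, sr, ..., sr^2} -> 0.
Now take the inner product of this character with each irreducible chi from the table, <chi_3*chi_3, chi> = (1/6) sum_C |C| (chi_3*chi_3)(C) conj(chi(C)):
  <chi_3*chi_3, chi_1> = (1/6)[1*(4)*conj(1) + 2*(1)*conj(1) + 3*(0)*conj(1)]
      = (1/6)[(4) + (2) + (0)] = 6/6 = 1
  <chi_3*chi_3, chi_2> = (1/6)[1*(4)*conj(1) + 2*(1)*conj(1) + 3*(0)*conj(-1)]
      = (1/6)[(4) + (2) + (0)] = 6/6 = 1
  <chi_3*chi_3, chi_3> = (1/6)[1*(4)*conj(2) + 2*(1)*conj(-1) + 3*(0)*conj(0)]
      = (1/6)[(8) + (-2) + (0)] = 6/6 = 1
Hence the multiplicities are chi_1: 1, chi_2: 1, chi_3: 1. Dimension check: dim(chi_3)*dim(chi_3) = 2*2 = 4 and sum (mult * dim) = 1*1 + 1*1 + 1*2 = 4.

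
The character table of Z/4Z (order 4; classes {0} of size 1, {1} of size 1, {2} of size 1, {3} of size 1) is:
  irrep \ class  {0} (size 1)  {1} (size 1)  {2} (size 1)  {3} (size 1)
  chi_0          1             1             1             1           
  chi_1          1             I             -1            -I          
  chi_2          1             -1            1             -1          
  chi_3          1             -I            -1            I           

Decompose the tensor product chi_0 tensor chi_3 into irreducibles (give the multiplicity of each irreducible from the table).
chi_0 tensor chi_3 = chi_3 (all other irreducibles have multiplicity 0).

Details: The character of a tensor product is the pointwise product (chi_0 * chi_3)(C) = chi_0(C) * chi_3(C):
  {0}: (1)*(1), {1}: (1)*(-I), {2}: (1)*(-1), {3}: (1)*(I)
so (chi_0 * chi_3) takes values
  {0} -> 1, {1} -> -I, {2} -> -1, {3} -> I.
Now take the inner product of this character with each irreducible chi from the table, <chi_0*chi_3, chi> = (1/4) sum_C |C| (chi_0*chi_3)(C) conj(chi(C)):
  <chi_0*chi_3, chi_0> = (1/4)[1*(1)*conj(1) + 1*(-I)*conj(1) + 1*(-1)*conj(1) + 1*(I)*conj(1)]
      = (1/4)[(1) + (-I) + (-1) + (I)] = 0/4 = 0
  <chi_0*chi_3, chi_1> = (1/4)[1*(1)*conj(1) + 1*(-I)*conj(I) + 1*(-1)*conj(-1) + 1*(I)*conj(-I)]
      = (1/4)[(1) + (-1) + (1) + (-1)] = 0/4 = 0
  <chi_0*chi_3, chi_2> = (1/4)[1*(1)*conj(1) + 1*(-I)*conj(-1) + 1*(-1)*conj(1) + 1*(I)*conj(-1)]
      = (1/4)[(1) + (I) + (-1) + (-I)] = 0/4 = 0
  <chi_0*chi_3, chi_3> = (1/4)[1*(1)*conj(1) + 1*(-I)*conj(-I) + 1*(-1)*conj(-1) + 1*(I)*conj(I)]
      = (1/4)[(1) + (1) + (1) + (1)] = 4/4 = 1
(Exp terms are combined using exp(i*s)*conj(exp(i*t)) = exp(i*(s-t)), and sums of them are collapsed using the identity that for every m > 1 the m distinct m-th roots of unity sum to 0, e.g. 1 + exp(2*I*pi/3) + exp(-2*I*pi/3) = 0.)
Hence the multiplicities are chi_3: 1. Dimension check: dim(chi_0)*dim(chi_3) = 1*1 = 1 and sum (mult * dim) = 1*1 = 1.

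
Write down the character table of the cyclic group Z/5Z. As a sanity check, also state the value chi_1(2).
Character table of Z/5Z (irreps indexed chi_0,...,chi_4 with chi_k(m) = zeta_5^(k*m), zeta_5 = exp(2*pi*i/5)):
  irrep \ class  {0} (size 1)  {1} (size 1)    {2} (size 1)    {3} (size 1)    {4} (size 1)  
  chi_0          1             1               1               1               1             
  chi_1          1             exp(2*I*pi/5)   exp(4*I*pi/5)   exp(-4*I*pi/5)  exp(-2*I*pi/5)
  chi_2          1             exp(4*I*pi/5)   exp(-2*I*pi/5)  exp(2*I*pi/5)   exp(-4*I*pi/5)
  chi_3          1             exp(-4*I*pi/5)  exp(2*I*pi/5)   exp(-2*I*pi/5)  exp(4*I*pi/5) 
  chi_4          1             exp(-2*I*pi/5)  exp(-4*I*pi/5)  exp(4*I*pi/5)   exp(2*I*pi/5) 

Spot check: chi_1(2) = zeta_5^(1*2) = zeta_5^2 = exp(4*I*pi/5).

Z/5Z is abelian, so all 5 irreducible complex representations are 1-dimensional. They are given by chi_k(m) = zeta_5^(k*m) for k = 0,...,4. Row orthogonality: sum_m chi_k(m) conj(chi_l(m)) = 5 * [k = l].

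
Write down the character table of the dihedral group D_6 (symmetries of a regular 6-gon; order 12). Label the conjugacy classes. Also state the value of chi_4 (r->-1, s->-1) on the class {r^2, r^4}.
Conjugacy classes: {e} of size 1, {r^3} of size 1, {r^1, r^5} of size 2, {r^2, r^4} of size 2, {s, sr^2, ...} of size 3, {sr, sr^3, ...} of size 3.
Character table:
  irrep \ class              {e} (size 1)  {r^3} (size 1)  {r^1, r^5} (size 2)  {r^2, r^4} (size 2)  {s, sr^2, ...} (size 3)  {sr, sr^3, ...} (size 3)
  chi_1 (triv)               1             1               1                    1                    1                        1                       
  chi_2 (sign: r->1, s->-1)  1             1               1                    1                    -1                       -1                      
  chi_3 (r->-1, s->1)        1             -1              -1                   1                    1                        -1                      
  chi_4 (r->-1, s->-1)       1             -1              -1                   1                    -1                       1                       
  chi_5 (2d, j=1)            2             -2              1                    -1                   0                        0                       
  chi_6 (2d, j=2)            2             2               -1                   -1                   0                        0                       

Spot check: chi_4 (r->-1, s->-1) on {r^2, r^4} = 1.

Argument: D_6 has order 2*6 = 12 with 6 conjugacy classes, hence 6 irreducibles. Sum of squared dims 1 + 1 + 1 + 1 + 4 + 4 = 12 = |G|. Linear characters come from the abelianisation; the 2-dimensional irreps have character r^k -> 2*cos(2*pi*j*k/6), reflections -> 0.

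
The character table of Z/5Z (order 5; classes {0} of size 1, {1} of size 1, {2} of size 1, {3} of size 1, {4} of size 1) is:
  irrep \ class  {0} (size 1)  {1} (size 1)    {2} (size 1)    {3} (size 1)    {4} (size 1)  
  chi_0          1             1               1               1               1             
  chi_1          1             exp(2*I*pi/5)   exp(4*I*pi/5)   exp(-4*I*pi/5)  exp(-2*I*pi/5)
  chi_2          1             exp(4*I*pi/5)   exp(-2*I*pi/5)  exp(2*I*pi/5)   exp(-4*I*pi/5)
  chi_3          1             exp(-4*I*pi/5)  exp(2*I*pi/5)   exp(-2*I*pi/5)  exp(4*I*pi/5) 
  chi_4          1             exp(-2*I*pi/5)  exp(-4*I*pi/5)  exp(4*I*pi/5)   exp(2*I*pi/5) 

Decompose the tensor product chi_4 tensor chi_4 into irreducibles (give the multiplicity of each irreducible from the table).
chi_4 tensor chi_4 = chi_3 (all other irreducibles have multiplicity 0).

Why: The character of a tensor product is the pointwise product (chi_4 * chi_4)(C) = chi_4(C) * chi_4(C):
  {0}: (1)*(1), {1}: (exp(-2*I*pi/5))*(exp(-2*I*pi/5)), {2}: (exp(-4*I*pi/5))*(exp(-4*I*pi/5)), {3}: (exp(4*I*pi/5))*(exp(4*I*pi/5)), {4}: (exp(2*I*pi/5))*(exp(2*I*pi/5))
so (chi_4 * chi_4) takes values
  {0} -> 1, {1} -> exp(-4*I*pi/5), {2} -> exp(2*I*pi/5), {3} -> exp(-2*I*pi/5), {4} -> exp(4*I*pi/5).
Now take the inner product of this character with each irreducible chi from the table, <chi_4*chi_4, chi> = (1/5) sum_C |C| (chi_4*chi_4)(C) conj(chi(C)):
  <chi_4*chi_4, chi_0> = (1/5)[1*(1)*conj(1) + 1*(exp(-4*I*pi/5))*conj(1) + 1*(exp(2*I*pi/5))*conj(1) + 1*(exp(-2*I*pi/5))*conj(1) + 1*(exp(4*I*pi/5))*conj(1)]
      = (1/5)[(1) + (exp(-4*I*pi/5)) + (exp(2*I*pi/5)) + (exp(-2*I*pi/5)) + (exp(4*I*pi/5))] = 0/5 = 0
  <chi_4*chi_4, chi_1> = (1/5)[1*(1)*conj(1) + 1*(exp(-4*I*pi/5))*conj(exp(2*I*pi/5)) + 1*(exp(2*I*pi/5))*conj(exp(4*I*pi/5)) + 1*(exp(-2*I*pi/5))*conj(exp(-4*I*pi/5)) + 1*(exp(4*I*pi/5))*conj(exp(-2*I*pi/5))]
      = (1/5)[(1) + (exp(4*I*pi/5)) + (exp(-2*I*pi/5)) + (exp(2*I*pi/5)) + (exp(-4*I*pi/5))] = 0/5 = 0
  <chi_4*chi_4, chi_2> = (1/5)[1*(1)*conj(1) + 1*(exp(-4*I*pi/5))*conj(exp(4*I*pi/5)) + 1*(exp(2*I*pi/5))*conj(exp(-2*I*pi/5)) + 1*(exp(-2*I*pi/5))*conj(exp(2*I*pi/5)) + 1*(exp(4*I*pi/5))*conj(exp(-4*I*pi/5))]
      = (1/5)[(1) + (exp(2*I*pi/5)) + (exp(4*I*pi/5)) + (exp(-4*I*pi/5)) + (exp(-2*I*pi/5))] = 0/5 = 0
  <chi_4*chi_4, chi_3> = (1/5)[1*(1)*conj(1) + 1*(exp(-4*I*pi/5))*conj(exp(-4*I*pi/5)) + 1*(exp(2*I*pi/5))*conj(exp(2*I*pi/5)) + 1*(exp(-2*I*pi/5))*conj(exp(-2*I*pi/5)) + 1*(exp(4*I*pi/5))*conj(exp(4*I*pi/5))]
      = (1/5)[(1) + (1) + (1) + (1) + (1)] = 5/5 = 1
  <chi_4*chi_4, chi_4> = (1/5)[1*(1)*conj(1) + 1*(exp(-4*I*pi/5))*conj(exp(-2*I*pi/5)) + 1*(exp(2*I*pi/5))*conj(exp(-4*I*pi/5)) + 1*(exp(-2*I*pi/5))*conj(exp(4*I*pi/5)) + 1*(exp(4*I*pi/5))*conj(exp(2*I*pi/5))]
      = (1/5)[(1) + (exp(-2*I*pi/5)) + (exp(-4*I*pi/5)) + (exp(4*I*pi/5)) + (exp(2*I*pi/5))] = 0/5 = 0
(Exp terms are combined using exp(i*s)*conj(exp(i*t)) = exp(i*(s-t)), and sums of them are collapsed using the identity that for every m > 1 the m distinct m-th roots of unity sum to 0, e.g. 1 + exp(2*I*pi/3) + exp(-2*I*pi/3) = 0.)
Hence the multiplicities are chi_3: 1. Dimension check: dim(chi_4)*dim(chi_4) = 1*1 = 1 and sum (mult * dim) = 1*1 = 1.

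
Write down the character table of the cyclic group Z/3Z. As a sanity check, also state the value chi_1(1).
Character table of Z/3Z (irreps indexed chi_0,...,chi_2 with chi_k(m) = zeta_3^(k*m), zeta_3 = exp(2*pi*i/3)):
  irrep \ class  {0} (size 1)  {1} (size 1)    {2} (size 1)  
  chi_0          1             1               1             
  chi_1          1             exp(2*I*pi/3)   exp(-2*I*pi/3)
  chi_2          1             exp(-2*I*pi/3)  exp(2*I*pi/3) 

Spot check: chi_1(1) = zeta_3^(1*1) = zeta_3^1 = exp(2*I*pi/3).

Details: Z/3Z is abelian, so all 3 irreducible complex representations are 1-dimensional. They are given by chi_k(m) = zeta_3^(k*m) for k = 0,...,2. Row orthogonality: sum_m chi_k(m) conj(chi_l(m)) = 3 * [k = l].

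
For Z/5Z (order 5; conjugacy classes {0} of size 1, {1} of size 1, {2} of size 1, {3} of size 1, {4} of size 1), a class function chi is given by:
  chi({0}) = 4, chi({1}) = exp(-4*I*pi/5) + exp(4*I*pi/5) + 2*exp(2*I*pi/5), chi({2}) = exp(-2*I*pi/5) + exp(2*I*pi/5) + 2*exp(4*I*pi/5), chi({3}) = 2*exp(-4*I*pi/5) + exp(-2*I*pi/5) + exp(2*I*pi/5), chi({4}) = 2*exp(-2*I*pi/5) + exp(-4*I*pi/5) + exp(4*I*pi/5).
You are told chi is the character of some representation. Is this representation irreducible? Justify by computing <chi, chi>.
Not irreducible (reducible): <chi, chi> = 6 > 1.

Details: <chi, chi> = (1/|G|) sum_C |C| * |chi(C)|^2 = (1/5)[1*|4|^2 + 1*|exp(-4*I*pi/5) + exp(4*I*pi/5) + 2*exp(2*I*pi/5)|^2 + 1*|exp(-2*I*pi/5) + exp(2*I*pi/5) + 2*exp(4*I*pi/5)|^2 + 1*|2*exp(-4*I*pi/5) + exp(-2*I*pi/5) + exp(2*I*pi/5)|^2 + 1*|2*exp(-2*I*pi/5) + exp(-4*I*pi/5) + exp(4*I*pi/5)|^2]
  = (1/5)[(16) + (6 + 3*exp(-2*I*pi/5) + 2*exp(-4*I*pi/5) + 2*exp(4*I*pi/5) + 3*exp(2*I*pi/5)) + (6 + 2*exp(-2*I*pi/5) + 3*exp(-4*I*pi/5) + 3*exp(4*I*pi/5) + 2*exp(2*I*pi/5)) + (6 + 2*exp(-2*I*pi/5) + 3*exp(-4*I*pi/5) + 3*exp(4*I*pi/5) + 2*exp(2*I*pi/5)) + (6 + 3*exp(-2*I*pi/5) + 2*exp(-4*I*pi/5) + 2*exp(4*I*pi/5) + 3*exp(2*I*pi/5))] = 30/5 = 6.
(Exp terms are combined using exp(i*s)*conj(exp(i*t)) = exp(i*(s-t)), and sums of them are collapsed using the identity that for every m > 1 the m distinct m-th roots of unity sum to 0, e.g. 1 + exp(2*I*pi/3) + exp(-2*I*pi/3) = 0.)
A character is irreducible iff <chi, chi> = 1, so this representation is reducible.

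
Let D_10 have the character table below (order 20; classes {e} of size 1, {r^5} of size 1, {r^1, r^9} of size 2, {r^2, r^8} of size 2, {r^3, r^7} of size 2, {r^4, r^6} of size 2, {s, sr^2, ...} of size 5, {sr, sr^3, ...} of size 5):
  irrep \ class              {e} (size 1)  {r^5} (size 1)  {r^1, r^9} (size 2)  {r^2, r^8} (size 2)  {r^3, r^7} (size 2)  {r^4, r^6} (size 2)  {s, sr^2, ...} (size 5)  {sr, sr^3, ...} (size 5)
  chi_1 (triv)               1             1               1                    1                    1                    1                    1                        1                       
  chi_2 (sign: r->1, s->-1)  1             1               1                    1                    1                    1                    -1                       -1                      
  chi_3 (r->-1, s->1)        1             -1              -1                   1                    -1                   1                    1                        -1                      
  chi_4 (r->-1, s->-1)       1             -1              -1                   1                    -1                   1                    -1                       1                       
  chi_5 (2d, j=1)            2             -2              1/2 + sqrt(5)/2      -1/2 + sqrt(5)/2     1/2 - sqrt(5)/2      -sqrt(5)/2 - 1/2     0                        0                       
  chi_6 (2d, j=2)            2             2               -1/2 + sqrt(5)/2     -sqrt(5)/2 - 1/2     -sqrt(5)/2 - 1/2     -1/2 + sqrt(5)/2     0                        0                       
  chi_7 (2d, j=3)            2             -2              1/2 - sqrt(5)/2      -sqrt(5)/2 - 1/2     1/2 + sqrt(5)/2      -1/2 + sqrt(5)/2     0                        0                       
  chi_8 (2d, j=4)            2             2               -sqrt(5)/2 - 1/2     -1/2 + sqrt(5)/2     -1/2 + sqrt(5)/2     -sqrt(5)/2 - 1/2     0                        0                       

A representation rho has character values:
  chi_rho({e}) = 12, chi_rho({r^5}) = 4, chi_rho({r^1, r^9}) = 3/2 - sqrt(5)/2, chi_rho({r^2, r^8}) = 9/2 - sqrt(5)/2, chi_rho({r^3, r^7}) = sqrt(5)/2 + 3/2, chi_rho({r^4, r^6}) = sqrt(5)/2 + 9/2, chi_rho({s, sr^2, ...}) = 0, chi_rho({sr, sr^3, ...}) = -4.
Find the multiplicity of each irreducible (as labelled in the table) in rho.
Multiplicities: chi_1: 1, chi_2: 3, chi_3: 2, chi_4: 0, chi_5: 0, chi_6: 1, chi_7: 1, chi_8: 1.

Why: Use <chi_rho, chi> = (1/|G|) sum_C |C| * chi_rho(C) * conj(chi(C)) with |G| = 20 for each irreducible chi in the table:
  <chi_rho, chi_1> = (1/20)[1*(12)*conj(1) + 1*(4)*conj(1) + 2*(3/2 - sqrt(5)/2)*conj(1) + 2*(9/2 - sqrt(5)/2)*conj(1) + 2*(sqrt(5)/2 + 3/2)*conj(1) + 2*(sqrt(5)/2 + 9/2)*conj(1) + 5*(0)*conj(1) + 5*(-4)*conj(1)]
      = (1/20)[(12) + (4) + (3 - sqrt(5)) + (9 - sqrt(5)) + (sqrt(5) + 3) + (sqrt(5) + 9) + (0) + (-20)] = 20/20 = 1
  <chi_rho, chi_2> = (1/20)[1*(12)*conj(1) + 1*(4)*conj(1) + 2*(3/2 - sqrt(5)/2)*conj(1) + 2*(9/2 - sqrt(5)/2)*conj(1) + 2*(sqrt(5)/2 + 3/2)*conj(1) + 2*(sqrt(5)/2 + 9/2)*conj(1) + 5*(0)*conj(-1) + 5*(-4)*conj(-1)]
      = (1/20)[(12) + (4) + (3 - sqrt(5)) + (9 - sqrt(5)) + (sqrt(5) + 3) + (sqrt(5) + 9) + (0) + (20)] = 60/20 = 3
  <chi_rho, chi_3> = (1/20)[1*(12)*conj(1) + 1*(4)*conj(-1) + 2*(3/2 - sqrt(5)/2)*conj(-1) + 2*(9/2 - sqrt(5)/2)*conj(1) + 2*(sqrt(5)/2 + 3/2)*conj(-1) + 2*(sqrt(5)/2 + 9/2)*conj(1) + 5*(0)*conj(1) + 5*(-4)*conj(-1)]
      = (1/20)[(12) + (-4) + (-3 + sqrt(5)) + (9 - sqrt(5)) + (-3 - sqrt(5)) + (sqrt(5) + 9) + (0) + (20)] = 40/20 = 2
  <chi_rho, chi_4> = (1/20)[1*(12)*conj(1) + 1*(4)*conj(-1) + 2*(3/2 - sqrt(5)/2)*conj(-1) + 2*(9/2 - sqrt(5)/2)*conj(1) + 2*(sqrt(5)/2 + 3/2)*conj(-1) + 2*(sqrt(5)/2 + 9/2)*conj(1) + 5*(0)*conj(-1) + 5*(-4)*conj(1)]
      = (1/20)[(12) + (-4) + (-3 + sqrt(5)) + (9 - sqrt(5)) + (-3 - sqrt(5)) + (sqrt(5) + 9) + (0) + (-20)] = 0/20 = 0
  <chi_rho, chi_5> = (1/20)[1*(12)*conj(2) + 1*(4)*conj(-2) + 2*(3/2 - sqrt(5)/2)*conj(1/2 + sqrt(5)/2) + 2*(9/2 - sqrt(5)/2)*conj(-1/2 + sqrt(5)/2) + 2*(sqrt(5)/2 + 3/2)*conj(1/2 - sqrt(5)/2) + 2*(sqrt(5)/2 + 9/2)*conj(-sqrt(5)/2 - 1/2) + 5*(0)*conj(0) + 5*(-4)*conj(0)]
      = (1/20)[(24) + (-8) + (-1 + sqrt(5)) + (-7 + 5*sqrt(5)) + (-sqrt(5) - 1) + (-5*sqrt(5) - 7) + (0) + (0)] = 0/20 = 0
  <chi_rho, chi_6> = (1/20)[1*(12)*conj(2) + 1*(4)*conj(2) + 2*(3/2 - sqrt(5)/2)*conj(-1/2 + sqrt(5)/2) + 2*(9/2 - sqrt(5)/2)*conj(-sqrt(5)/2 - 1/2) + 2*(sqrt(5)/2 + 3/2)*conj(-sqrt(5)/2 - 1/2) + 2*(sqrt(5)/2 + 9/2)*conj(-1/2 + sqrt(5)/2) + 5*(0)*conj(0) + 5*(-4)*conj(0)]
      = (1/20)[(24) + (8) + (-4 + 2*sqrt(5)) + (-4*sqrt(5) - 2) + (-2*sqrt(5) - 4) + (-2 + 4*sqrt(5)) + (0) + (0)] = 20/20 = 1
  <chi_rho, chi_7> = (1/20)[1*(12)*conj(2) + 1*(4)*conj(-2) + 2*(3/2 - sqrt(5)/2)*conj(1/2 - sqrt(5)/2) + 2*(9/2 - sqrt(5)/2)*conj(-sqrt(5)/2 - 1/2) + 2*(sqrt(5)/2 + 3/2)*conj(1/2 + sqrt(5)/2) + 2*(sqrt(5)/2 + 9/2)*conj(-1/2 + sqrt(5)/2) + 5*(0)*conj(0) + 5*(-4)*conj(0)]
      = (1/20)[(24) + (-8) + (4 - 2*sqrt(5)) + (-4*sqrt(5) - 2) + (4 + 2*sqrt(5)) + (-2 + 4*sqrt(5)) + (0) + (0)] = 20/20 = 1
  <chi_rho, chi_8> = (1/20)[1*(12)*conj(2) + 1*(4)*conj(2) + 2*(3/2 - sqrt(5)/2)*conj(-sqrt(5)/2 - 1/2) + 2*(9/2 - sqrt(5)/2)*conj(-1/2 + sqrt(5)/2) + 2*(sqrt(5)/2 + 3/2)*conj(-1/2 + sqrt(5)/2) + 2*(sqrt(5)/2 + 9/2)*conj(-sqrt(5)/2 - 1/2) + 5*(0)*conj(0) + 5*(-4)*conj(0)]
      = (1/20)[(24) + (8) + (1 - sqrt(5)) + (-7 + 5*sqrt(5)) + (1 + sqrt(5)) + (-5*sqrt(5) - 7) + (0) + (0)] = 20/20 = 1
Dimension check: dim(rho) = sum (mult * dim) = 1*1 + 3*1 + 2*1 + 0*1 + 0*2 + 1*2 + 1*2 + 1*2 = 12 = chi_rho(e) = 12.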